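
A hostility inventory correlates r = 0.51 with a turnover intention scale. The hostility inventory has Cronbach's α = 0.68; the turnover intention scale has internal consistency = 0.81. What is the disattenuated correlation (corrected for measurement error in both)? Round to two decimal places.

0.69

r_true = r_obs / √(r_xx · r_yy) = 0.51 / √(0.68 × 0.81) = 0.51 / √0.5508 = 0.51 / 0.7422 ≈ 0.69.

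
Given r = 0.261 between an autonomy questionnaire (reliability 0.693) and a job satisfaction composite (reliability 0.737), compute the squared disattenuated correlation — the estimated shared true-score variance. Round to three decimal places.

0.133

Disattenuated r = 0.261 / √(0.693 × 0.737) = 0.261 / 0.7147 = 0.3652.
Shared true-score variance = 0.3652² = 0.1334 ≈ 0.133.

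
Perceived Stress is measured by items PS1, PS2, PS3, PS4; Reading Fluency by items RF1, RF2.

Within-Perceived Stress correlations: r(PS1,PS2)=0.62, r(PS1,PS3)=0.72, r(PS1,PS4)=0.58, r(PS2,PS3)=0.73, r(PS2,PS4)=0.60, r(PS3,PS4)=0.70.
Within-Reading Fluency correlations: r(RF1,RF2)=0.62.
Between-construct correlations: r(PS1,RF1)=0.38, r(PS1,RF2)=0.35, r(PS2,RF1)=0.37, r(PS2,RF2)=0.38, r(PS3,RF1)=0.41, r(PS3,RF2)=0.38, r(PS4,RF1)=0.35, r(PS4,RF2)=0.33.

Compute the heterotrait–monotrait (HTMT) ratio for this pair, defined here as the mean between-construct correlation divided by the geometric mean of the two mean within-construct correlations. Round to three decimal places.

0.577

Mean heterotrait r = 2.95/8 = 0.3688.
Mean within-PS = 3.95/6 = 0.6583; mean within-RF = 0.62/1 = 0.6200.
Geometric mean = √(0.6583 × 0.6200) = 0.6389.
HTMT = 0.3688 / 0.6389 = 0.577.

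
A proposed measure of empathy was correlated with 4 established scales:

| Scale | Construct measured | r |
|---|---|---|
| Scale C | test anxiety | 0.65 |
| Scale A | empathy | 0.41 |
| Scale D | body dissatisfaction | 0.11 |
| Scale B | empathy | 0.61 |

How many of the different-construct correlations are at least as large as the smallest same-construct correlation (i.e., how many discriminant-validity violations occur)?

Convergent (same construct = empathy): Scale A, Scale B.
Smallest convergent = 0.41. Discriminant values: 0.65, 0.11; count ≥ 0.41 → 1.

1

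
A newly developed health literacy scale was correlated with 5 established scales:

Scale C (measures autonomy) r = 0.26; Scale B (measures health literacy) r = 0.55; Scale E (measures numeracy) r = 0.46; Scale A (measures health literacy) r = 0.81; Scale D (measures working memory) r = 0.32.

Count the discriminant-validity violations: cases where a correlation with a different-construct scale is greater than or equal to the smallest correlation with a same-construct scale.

Convergent (same construct = health literacy): Scale B, Scale A.
Smallest convergent = 0.55. Discriminant values: 0.26, 0.46, 0.32; count ≥ 0.55 → 0.

0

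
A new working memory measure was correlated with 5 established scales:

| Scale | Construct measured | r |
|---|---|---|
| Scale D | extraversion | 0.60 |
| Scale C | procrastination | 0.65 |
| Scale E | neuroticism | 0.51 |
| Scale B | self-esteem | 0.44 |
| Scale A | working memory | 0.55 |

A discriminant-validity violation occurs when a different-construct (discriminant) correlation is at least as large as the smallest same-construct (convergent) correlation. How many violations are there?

2

Convergent (same construct = working memory): Scale A.
Smallest convergent = 0.55. Discriminant values: 0.60, 0.65, 0.51, 0.44; count ≥ 0.55 → 2.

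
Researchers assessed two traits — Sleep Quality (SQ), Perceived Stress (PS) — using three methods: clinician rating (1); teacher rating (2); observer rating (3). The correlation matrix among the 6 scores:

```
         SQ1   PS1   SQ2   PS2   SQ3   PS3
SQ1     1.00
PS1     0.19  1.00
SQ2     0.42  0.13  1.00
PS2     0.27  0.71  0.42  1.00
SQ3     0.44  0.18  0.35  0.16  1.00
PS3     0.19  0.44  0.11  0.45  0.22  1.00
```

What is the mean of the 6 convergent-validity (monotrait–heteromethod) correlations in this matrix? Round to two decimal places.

Convergent values: 0.42, 0.44, 0.35, 0.71, 0.44, 0.45; mean = 2.81/6 = 0.47.

0.47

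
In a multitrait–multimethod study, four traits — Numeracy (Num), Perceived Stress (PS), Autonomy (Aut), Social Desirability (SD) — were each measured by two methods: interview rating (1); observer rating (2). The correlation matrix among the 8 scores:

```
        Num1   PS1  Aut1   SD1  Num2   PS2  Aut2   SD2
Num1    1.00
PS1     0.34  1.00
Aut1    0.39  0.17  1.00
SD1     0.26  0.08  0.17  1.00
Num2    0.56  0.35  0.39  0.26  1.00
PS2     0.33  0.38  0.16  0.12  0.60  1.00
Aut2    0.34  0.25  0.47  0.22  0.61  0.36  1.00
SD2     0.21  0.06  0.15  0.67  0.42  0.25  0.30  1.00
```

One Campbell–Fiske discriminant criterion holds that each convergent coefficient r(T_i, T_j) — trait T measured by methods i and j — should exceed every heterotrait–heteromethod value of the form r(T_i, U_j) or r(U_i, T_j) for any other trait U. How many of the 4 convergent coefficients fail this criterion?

Each convergent coefficient versus the relevant comparison correlations:
Num (methods 1·2): 0.56 vs {0.33, 0.35, 0.34, 0.39, 0.21, 0.26} → pass.
PS (methods 1·2): 0.38 vs {0.35, 0.33, 0.25, 0.16, 0.06, 0.12} → pass.
Aut (methods 1·2): 0.47 vs {0.39, 0.34, 0.16, 0.25, 0.15, 0.22} → pass.
SD (methods 1·2): 0.67 vs {0.26, 0.21, 0.12, 0.06, 0.22, 0.15} → pass.
0 of 4 fail.

0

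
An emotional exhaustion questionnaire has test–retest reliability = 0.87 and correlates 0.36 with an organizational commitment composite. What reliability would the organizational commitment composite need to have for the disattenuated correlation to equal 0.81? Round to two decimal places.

0.23

r_true = r_obs / √(r_xx · r_yy) ⇒ 0.81 = 0.36 / √(0.87 · r_yy).
√(0.87 · r_yy) = 0.36 / 0.81 = 0.4444; 0.87 · r_yy = 0.1975; r_yy = 0.1975 / 0.87 ≈ 0.23.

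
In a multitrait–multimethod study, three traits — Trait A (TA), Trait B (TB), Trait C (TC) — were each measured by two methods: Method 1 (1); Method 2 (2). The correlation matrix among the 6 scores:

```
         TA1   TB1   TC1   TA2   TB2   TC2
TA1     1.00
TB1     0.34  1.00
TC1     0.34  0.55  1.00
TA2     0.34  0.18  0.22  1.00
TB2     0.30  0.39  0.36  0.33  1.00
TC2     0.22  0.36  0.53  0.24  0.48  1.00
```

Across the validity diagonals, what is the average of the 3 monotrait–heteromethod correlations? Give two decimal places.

0.42

Convergent values: 0.34, 0.39, 0.53; mean = 1.26/3 = 0.42.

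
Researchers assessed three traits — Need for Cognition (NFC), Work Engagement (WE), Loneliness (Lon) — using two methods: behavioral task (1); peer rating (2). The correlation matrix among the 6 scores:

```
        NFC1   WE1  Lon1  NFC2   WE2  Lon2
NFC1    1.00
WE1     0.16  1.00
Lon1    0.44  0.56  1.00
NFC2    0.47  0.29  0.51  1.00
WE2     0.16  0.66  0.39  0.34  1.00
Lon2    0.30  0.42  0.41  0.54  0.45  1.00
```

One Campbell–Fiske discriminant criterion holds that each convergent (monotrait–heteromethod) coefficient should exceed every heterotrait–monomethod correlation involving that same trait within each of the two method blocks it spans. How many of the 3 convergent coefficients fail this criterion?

Each convergent coefficient versus the relevant comparison correlations:
NFC (methods 1·2): 0.47 vs {0.16, 0.34, 0.44, 0.54} → fail.
WE (methods 1·2): 0.66 vs {0.16, 0.34, 0.56, 0.45} → pass.
Lon (methods 1·2): 0.41 vs {0.44, 0.54, 0.56, 0.45} → fail.
2 of 3 fail.

2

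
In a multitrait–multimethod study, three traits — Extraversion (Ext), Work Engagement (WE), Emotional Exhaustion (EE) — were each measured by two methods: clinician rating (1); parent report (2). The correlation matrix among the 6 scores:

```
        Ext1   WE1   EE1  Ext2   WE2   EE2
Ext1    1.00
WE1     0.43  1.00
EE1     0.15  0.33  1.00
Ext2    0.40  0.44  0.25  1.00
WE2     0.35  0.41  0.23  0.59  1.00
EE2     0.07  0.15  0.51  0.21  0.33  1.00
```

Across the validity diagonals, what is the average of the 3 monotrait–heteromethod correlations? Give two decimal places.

0.44

Convergent values: 0.40, 0.41, 0.51; mean = 1.32/3 = 0.44.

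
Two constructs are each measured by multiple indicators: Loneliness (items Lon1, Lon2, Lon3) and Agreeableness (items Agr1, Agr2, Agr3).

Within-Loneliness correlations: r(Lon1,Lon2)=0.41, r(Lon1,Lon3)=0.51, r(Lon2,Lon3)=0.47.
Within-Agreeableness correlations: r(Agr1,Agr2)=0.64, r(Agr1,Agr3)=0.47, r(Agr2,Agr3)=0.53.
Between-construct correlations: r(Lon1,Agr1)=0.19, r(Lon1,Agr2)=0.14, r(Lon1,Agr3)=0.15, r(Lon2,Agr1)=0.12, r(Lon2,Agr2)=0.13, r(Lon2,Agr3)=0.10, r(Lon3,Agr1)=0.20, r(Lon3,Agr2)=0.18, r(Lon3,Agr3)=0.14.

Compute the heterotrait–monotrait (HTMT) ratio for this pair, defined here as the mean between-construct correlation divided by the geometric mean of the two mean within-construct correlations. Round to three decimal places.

0.298

Mean heterotrait r = 1.35/9 = 0.1500.
Mean within-Lon = 1.39/3 = 0.4633; mean within-Agr = 1.64/3 = 0.5467.
Geometric mean = √(0.4633 × 0.5467) = 0.5033.
HTMT = 0.1500 / 0.5033 = 0.298.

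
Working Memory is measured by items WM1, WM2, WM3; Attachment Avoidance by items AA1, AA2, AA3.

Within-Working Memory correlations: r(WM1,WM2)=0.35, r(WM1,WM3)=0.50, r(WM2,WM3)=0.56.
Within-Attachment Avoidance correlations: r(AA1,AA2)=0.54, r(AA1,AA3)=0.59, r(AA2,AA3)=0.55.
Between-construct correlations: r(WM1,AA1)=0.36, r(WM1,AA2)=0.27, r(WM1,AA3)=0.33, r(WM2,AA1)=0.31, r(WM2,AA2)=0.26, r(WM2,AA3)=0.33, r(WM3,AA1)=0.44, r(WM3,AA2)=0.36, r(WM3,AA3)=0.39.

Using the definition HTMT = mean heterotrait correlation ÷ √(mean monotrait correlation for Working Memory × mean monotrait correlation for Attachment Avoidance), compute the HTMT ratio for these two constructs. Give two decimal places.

Mean heterotrait r = 3.05/9 = 0.3389.
Mean within-WM = 1.41/3 = 0.4700; mean within-AA = 1.68/3 = 0.5600.
Geometric mean = √(0.4700 × 0.5600) = 0.5130.
HTMT = 0.3389 / 0.5130 = 0.66.

0.66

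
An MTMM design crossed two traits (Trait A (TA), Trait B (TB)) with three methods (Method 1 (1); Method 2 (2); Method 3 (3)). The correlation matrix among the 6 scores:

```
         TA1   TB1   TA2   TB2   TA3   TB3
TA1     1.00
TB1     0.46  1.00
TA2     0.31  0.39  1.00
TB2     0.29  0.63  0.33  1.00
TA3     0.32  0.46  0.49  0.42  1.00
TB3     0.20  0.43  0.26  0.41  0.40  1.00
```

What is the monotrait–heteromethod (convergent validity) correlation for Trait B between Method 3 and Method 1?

0.43

Same trait (TB), different methods: r(TB3, TB1) = 0.43.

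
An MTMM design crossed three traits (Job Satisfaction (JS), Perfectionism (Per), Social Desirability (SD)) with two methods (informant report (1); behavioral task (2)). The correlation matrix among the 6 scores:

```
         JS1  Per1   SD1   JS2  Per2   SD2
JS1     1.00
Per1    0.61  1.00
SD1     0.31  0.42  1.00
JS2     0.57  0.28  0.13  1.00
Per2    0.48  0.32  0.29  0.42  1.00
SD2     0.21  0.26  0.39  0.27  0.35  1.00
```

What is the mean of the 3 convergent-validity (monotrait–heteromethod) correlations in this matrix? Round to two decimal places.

Convergent values: 0.57, 0.32, 0.39; mean = 1.28/3 = 0.43.

0.43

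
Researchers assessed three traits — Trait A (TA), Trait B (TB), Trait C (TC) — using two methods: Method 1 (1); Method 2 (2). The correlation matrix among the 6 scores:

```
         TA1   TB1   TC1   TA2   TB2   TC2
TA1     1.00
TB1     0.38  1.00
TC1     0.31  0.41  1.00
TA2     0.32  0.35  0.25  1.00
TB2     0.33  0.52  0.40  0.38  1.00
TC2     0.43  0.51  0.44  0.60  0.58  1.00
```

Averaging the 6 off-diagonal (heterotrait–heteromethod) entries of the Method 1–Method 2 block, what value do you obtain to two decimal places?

0.38

HTHM values (method 1 × method 2): 0.33, 0.43, 0.35, 0.51, 0.25, 0.40; mean = 2.27/6 = 0.38.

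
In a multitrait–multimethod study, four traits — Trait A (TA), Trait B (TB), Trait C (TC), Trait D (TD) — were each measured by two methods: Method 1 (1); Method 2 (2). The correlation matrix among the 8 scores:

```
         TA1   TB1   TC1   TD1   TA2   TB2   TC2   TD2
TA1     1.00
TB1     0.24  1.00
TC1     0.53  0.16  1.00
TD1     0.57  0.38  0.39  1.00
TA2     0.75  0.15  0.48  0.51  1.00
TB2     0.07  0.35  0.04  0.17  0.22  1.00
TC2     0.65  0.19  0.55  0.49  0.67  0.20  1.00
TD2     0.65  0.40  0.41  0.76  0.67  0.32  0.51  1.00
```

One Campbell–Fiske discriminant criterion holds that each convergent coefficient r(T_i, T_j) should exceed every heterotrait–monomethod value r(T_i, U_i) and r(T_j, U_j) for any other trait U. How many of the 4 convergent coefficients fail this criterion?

Each convergent coefficient versus the relevant comparison correlations:
TA (methods 1·2): 0.75 vs {0.24, 0.22, 0.53, 0.67, 0.57, 0.67} → pass.
TB (methods 1·2): 0.35 vs {0.24, 0.22, 0.16, 0.20, 0.38, 0.32} → fail.
TC (methods 1·2): 0.55 vs {0.53, 0.67, 0.16, 0.20, 0.39, 0.51} → fail.
TD (methods 1·2): 0.76 vs {0.57, 0.67, 0.38, 0.32, 0.39, 0.51} → pass.
2 of 4 fail.

2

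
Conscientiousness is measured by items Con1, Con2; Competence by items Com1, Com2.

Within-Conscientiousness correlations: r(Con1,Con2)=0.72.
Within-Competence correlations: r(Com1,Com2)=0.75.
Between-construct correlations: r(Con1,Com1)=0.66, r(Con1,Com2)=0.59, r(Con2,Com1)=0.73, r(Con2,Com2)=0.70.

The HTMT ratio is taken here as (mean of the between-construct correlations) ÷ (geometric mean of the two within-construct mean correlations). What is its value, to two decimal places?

Between-construct mean = 2.68/4 = 0.6700.
Mean within-Con = 0.72/1 = 0.7200; mean within-Com = 0.75/1 = 0.7500.
Geometric mean = √(0.7200 × 0.7500) = 0.7348.
HTMT = 0.6700 / 0.7348 = 0.91.

0.91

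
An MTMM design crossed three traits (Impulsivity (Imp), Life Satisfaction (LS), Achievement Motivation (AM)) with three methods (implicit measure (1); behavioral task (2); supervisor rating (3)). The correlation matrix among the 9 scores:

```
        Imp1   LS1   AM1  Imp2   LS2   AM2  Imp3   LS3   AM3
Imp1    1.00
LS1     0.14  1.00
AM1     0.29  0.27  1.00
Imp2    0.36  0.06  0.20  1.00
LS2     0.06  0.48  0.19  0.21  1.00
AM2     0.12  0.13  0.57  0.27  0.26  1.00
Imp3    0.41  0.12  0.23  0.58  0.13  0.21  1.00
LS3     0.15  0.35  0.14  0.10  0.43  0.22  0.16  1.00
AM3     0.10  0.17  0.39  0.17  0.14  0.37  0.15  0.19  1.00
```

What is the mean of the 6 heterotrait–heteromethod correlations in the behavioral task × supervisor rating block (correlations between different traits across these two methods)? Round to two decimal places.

HTHM values (method 2 × method 3): 0.10, 0.17, 0.13, 0.14, 0.21, 0.22; mean = 0.97/6 = 0.16.

0.16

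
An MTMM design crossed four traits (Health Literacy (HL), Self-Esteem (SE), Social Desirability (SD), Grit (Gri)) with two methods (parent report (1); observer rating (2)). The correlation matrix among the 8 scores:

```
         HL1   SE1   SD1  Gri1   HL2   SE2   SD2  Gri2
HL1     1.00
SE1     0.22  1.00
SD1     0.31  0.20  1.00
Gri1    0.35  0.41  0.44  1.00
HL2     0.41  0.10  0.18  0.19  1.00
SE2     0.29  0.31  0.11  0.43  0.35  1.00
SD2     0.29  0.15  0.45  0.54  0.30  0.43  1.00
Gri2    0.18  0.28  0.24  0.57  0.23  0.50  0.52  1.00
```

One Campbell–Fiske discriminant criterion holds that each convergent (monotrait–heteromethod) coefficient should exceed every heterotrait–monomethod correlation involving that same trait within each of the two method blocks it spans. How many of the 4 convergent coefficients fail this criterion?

Each convergent coefficient versus the relevant comparison correlations:
HL (methods 1·2): 0.41 vs {0.22, 0.35, 0.31, 0.30, 0.35, 0.23} → pass.
SE (methods 1·2): 0.31 vs {0.22, 0.35, 0.20, 0.43, 0.41, 0.50} → fail.
SD (methods 1·2): 0.45 vs {0.31, 0.30, 0.20, 0.43, 0.44, 0.52} → fail.
Gri (methods 1·2): 0.57 vs {0.35, 0.23, 0.41, 0.50, 0.44, 0.52} → pass.
2 of 4 fail.

2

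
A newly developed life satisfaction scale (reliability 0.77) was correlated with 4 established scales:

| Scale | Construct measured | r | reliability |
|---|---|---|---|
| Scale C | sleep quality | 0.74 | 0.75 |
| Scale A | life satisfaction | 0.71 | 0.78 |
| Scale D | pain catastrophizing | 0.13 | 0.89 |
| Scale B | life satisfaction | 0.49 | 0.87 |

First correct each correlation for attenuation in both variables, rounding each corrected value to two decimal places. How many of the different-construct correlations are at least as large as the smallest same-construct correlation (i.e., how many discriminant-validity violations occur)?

1

Disattenuated r (r / √(r_scale · r_new)):
  Scale C (disc): 0.74 / √(0.75·0.77) = 0.97
  Scale A (conv): 0.71 / √(0.78·0.77) = 0.92
  Scale D (disc): 0.13 / √(0.89·0.77) = 0.16
  Scale B (conv): 0.49 / √(0.87·0.77) = 0.60
Smallest convergent = 0.60. Discriminant values: 0.97, 0.16; count ≥ 0.60 → 1.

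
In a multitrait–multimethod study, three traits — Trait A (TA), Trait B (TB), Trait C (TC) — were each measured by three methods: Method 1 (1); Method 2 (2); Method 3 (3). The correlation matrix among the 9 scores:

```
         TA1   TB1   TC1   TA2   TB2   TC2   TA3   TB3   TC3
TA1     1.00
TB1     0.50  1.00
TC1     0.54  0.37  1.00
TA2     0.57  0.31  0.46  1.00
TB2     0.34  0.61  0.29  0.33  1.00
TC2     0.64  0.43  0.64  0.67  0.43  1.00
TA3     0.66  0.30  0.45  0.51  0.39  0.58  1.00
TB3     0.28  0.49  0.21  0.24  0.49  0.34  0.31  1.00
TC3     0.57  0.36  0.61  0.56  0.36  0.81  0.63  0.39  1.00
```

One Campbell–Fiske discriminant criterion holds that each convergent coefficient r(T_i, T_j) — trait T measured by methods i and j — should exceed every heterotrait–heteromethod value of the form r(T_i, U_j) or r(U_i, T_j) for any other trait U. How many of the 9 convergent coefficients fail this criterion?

Convergent coefficients and their comparison sets:
TA (methods 1·2): 0.57 vs {0.34, 0.31, 0.64, 0.46} → fail.
TA (methods 1·3): 0.66 vs {0.28, 0.30, 0.57, 0.45} → pass.
TA (methods 2·3): 0.51 vs {0.24, 0.39, 0.56, 0.58} → fail.
TB (methods 1·2): 0.61 vs {0.31, 0.34, 0.43, 0.29} → pass.
TB (methods 1·3): 0.49 vs {0.30, 0.28, 0.36, 0.21} → pass.
TB (methods 2·3): 0.49 vs {0.39, 0.24, 0.36, 0.34} → pass.
TC (methods 1·2): 0.64 vs {0.46, 0.64, 0.29, 0.43} → fail.
TC (methods 1·3): 0.61 vs {0.45, 0.57, 0.21, 0.36} → pass.
TC (methods 2·3): 0.81 vs {0.58, 0.56, 0.34, 0.36} → pass.
3 of 9 fail.

3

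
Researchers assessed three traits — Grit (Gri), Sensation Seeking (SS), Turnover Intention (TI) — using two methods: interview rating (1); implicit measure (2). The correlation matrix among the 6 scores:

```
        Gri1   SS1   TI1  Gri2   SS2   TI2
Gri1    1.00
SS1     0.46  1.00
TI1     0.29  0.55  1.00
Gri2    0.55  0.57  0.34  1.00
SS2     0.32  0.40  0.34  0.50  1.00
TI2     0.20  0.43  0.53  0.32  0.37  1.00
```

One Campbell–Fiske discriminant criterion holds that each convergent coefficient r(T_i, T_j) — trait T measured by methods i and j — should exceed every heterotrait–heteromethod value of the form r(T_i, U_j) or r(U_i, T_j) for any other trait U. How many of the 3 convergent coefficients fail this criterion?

Convergent coefficients and their comparison sets:
Gri (methods 1·2): 0.55 vs {0.32, 0.57, 0.20, 0.34} → fail.
SS (methods 1·2): 0.40 vs {0.57, 0.32, 0.43, 0.34} → fail.
TI (methods 1·2): 0.53 vs {0.34, 0.20, 0.34, 0.43} → pass.
2 of 3 fail.

2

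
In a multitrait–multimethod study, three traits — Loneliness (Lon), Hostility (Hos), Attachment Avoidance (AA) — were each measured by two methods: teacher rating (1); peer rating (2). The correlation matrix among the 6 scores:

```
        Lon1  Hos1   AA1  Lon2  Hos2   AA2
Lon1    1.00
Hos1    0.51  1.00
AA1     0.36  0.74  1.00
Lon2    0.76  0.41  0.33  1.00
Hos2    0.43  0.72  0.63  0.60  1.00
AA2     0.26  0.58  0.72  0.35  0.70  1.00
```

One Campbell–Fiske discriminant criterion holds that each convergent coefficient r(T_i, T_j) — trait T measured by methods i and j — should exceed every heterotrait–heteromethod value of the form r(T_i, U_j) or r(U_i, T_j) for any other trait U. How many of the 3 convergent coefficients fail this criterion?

0

Checking each validity diagonal entry against its comparison values:
Lon (methods 1·2): 0.76 vs {0.43, 0.41, 0.26, 0.33} → pass.
Hos (methods 1·2): 0.72 vs {0.41, 0.43, 0.58, 0.63} → pass.
AA (methods 1·2): 0.72 vs {0.33, 0.26, 0.63, 0.58} → pass.
0 of 3 fail.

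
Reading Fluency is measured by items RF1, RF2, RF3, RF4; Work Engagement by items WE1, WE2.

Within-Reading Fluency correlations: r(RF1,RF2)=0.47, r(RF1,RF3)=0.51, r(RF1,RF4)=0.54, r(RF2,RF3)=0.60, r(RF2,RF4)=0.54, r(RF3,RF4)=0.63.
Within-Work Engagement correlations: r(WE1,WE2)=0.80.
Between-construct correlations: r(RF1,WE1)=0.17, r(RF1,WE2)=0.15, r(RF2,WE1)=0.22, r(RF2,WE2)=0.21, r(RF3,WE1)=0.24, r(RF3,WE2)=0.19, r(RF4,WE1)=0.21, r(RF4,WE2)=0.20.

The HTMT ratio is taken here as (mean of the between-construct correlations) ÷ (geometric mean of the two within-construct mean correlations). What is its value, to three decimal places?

0.300

Mean between = 1.59/8 = 0.1988.
Mean within-RF = 3.29/6 = 0.5483; mean within-WE = 0.80/1 = 0.8000.
Geometric mean = √(0.5483 × 0.8000) = 0.6623.
HTMT = 0.1988 / 0.6623 = 0.300.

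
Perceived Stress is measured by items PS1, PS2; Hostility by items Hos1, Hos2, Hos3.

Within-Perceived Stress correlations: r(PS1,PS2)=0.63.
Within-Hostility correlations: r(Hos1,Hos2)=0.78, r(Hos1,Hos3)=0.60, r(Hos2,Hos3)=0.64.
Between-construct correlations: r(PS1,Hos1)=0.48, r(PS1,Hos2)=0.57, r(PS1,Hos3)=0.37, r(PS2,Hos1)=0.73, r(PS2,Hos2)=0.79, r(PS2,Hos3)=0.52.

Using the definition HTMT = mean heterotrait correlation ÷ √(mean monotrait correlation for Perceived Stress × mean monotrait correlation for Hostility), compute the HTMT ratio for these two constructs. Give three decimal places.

0.885

Mean between = 3.46/6 = 0.5767.
Mean within-PS = 0.63/1 = 0.6300; mean within-Hos = 2.02/3 = 0.6733.
Geometric mean = √(0.6300 × 0.6733) = 0.6513.
HTMT = 0.5767 / 0.6513 = 0.885.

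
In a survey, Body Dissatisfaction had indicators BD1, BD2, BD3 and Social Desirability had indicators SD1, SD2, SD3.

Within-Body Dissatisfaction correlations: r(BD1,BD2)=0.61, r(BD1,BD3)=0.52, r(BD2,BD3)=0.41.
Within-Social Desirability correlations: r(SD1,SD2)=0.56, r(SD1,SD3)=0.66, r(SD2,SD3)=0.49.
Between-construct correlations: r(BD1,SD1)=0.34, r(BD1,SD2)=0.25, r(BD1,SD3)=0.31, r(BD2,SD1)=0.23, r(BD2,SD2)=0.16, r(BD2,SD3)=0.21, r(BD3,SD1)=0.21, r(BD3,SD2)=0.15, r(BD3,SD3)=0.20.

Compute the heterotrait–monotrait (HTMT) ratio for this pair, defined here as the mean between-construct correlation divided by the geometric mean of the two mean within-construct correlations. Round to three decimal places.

Between-construct mean = 2.06/9 = 0.2289.
Mean within-BD = 1.54/3 = 0.5133; mean within-SD = 1.71/3 = 0.5700.
Geometric mean = √(0.5133 × 0.5700) = 0.5409.
HTMT = 0.2289 / 0.5409 = 0.423.

0.423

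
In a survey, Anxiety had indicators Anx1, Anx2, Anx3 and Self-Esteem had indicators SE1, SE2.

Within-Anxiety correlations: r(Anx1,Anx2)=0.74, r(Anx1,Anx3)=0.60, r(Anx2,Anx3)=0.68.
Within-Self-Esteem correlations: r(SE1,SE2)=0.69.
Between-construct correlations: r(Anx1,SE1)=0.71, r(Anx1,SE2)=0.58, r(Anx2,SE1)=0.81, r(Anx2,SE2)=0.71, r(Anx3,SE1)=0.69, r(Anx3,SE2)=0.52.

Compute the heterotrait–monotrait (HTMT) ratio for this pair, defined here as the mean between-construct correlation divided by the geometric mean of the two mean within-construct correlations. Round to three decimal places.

Between-construct mean = 4.02/6 = 0.6700.
Mean within-Anx = 2.02/3 = 0.6733; mean within-SE = 0.69/1 = 0.6900.
Geometric mean = √(0.6733 × 0.6900) = 0.6816.
HTMT = 0.6700 / 0.6816 = 0.983.

0.983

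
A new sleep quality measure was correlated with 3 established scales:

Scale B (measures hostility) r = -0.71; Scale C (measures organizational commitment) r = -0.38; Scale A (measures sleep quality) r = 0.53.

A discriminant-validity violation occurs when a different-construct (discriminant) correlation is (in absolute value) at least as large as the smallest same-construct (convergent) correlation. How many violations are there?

Convergent (same construct = sleep quality): Scale A.
Smallest convergent = 0.53. Discriminant |r|: 0.71, 0.38; count ≥ 0.53 → 1.

1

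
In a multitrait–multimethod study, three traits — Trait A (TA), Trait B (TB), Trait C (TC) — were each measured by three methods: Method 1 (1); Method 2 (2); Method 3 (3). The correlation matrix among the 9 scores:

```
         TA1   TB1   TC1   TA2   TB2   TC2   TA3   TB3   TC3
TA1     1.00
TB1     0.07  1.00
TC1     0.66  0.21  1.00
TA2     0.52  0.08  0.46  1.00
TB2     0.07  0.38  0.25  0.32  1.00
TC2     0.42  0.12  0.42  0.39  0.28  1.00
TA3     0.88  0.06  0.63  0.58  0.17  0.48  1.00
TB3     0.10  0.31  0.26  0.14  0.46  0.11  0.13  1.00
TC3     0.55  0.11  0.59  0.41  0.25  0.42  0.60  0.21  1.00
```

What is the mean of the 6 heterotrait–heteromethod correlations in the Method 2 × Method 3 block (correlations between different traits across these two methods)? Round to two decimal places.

0.26

HTHM values (method 2 × method 3): 0.14, 0.41, 0.17, 0.25, 0.48, 0.11; mean = 1.56/6 = 0.26.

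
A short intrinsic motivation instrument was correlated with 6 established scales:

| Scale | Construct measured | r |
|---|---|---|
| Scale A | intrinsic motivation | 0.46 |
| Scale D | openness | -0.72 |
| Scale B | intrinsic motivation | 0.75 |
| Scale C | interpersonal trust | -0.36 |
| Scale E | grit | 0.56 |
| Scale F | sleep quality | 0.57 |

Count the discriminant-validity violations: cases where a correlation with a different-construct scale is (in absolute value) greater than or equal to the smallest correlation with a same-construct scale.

3

Convergent (same construct = intrinsic motivation): Scale A, Scale B.
Smallest convergent = 0.46. Discriminant |r|: 0.72, 0.36, 0.56, 0.57; count ≥ 0.46 → 3.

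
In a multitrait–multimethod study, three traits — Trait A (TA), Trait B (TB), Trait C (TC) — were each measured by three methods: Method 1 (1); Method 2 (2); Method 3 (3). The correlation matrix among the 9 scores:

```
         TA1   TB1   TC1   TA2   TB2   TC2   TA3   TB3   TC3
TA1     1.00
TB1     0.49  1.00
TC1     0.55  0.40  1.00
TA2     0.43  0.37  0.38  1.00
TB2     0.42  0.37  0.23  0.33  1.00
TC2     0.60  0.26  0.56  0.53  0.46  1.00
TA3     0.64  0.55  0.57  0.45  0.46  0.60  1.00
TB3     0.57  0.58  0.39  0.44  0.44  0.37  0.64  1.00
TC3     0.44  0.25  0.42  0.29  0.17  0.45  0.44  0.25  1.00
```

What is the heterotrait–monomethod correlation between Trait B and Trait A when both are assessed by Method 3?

0.64

Different traits, same method: r(TB3, TA3) = 0.64.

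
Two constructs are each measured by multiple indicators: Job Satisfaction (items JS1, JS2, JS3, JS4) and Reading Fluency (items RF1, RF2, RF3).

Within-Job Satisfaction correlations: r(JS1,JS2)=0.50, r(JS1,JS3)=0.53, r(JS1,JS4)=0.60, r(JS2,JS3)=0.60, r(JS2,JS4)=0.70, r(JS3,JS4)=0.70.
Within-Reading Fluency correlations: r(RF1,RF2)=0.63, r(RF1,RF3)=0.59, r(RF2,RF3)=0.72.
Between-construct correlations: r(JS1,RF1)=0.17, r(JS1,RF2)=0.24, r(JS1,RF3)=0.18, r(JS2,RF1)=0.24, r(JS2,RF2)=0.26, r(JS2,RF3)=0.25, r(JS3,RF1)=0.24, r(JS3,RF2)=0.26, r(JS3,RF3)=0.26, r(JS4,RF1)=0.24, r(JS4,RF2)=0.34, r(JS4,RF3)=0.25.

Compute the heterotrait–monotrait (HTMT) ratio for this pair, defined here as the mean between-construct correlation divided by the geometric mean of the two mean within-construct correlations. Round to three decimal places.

0.390

Mean heterotrait r = 2.93/12 = 0.2442.
Mean within-JS = 3.63/6 = 0.6050; mean within-RF = 1.94/3 = 0.6467.
Geometric mean = √(0.6050 × 0.6467) = 0.6255.
HTMT = 0.2442 / 0.6255 = 0.390.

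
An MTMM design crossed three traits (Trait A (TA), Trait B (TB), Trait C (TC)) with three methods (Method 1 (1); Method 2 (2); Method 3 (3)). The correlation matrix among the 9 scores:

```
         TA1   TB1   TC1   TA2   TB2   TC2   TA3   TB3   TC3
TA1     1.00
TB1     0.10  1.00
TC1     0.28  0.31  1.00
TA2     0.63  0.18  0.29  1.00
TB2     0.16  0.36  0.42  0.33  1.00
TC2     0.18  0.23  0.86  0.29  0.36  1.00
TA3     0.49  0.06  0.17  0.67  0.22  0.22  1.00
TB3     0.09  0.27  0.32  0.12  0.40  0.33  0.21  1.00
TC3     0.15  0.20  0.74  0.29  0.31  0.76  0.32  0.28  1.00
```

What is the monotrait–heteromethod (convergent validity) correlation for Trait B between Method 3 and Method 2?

Same trait (TB), different methods: r(TB3, TB2) = 0.40.

0.40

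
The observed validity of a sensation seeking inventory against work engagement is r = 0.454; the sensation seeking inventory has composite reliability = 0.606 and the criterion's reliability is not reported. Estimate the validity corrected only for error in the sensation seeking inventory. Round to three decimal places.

0.583

Single correction: r_c = r_obs / √r_xx = 0.454 / √0.606 = 0.454 / 0.7785 ≈ 0.583.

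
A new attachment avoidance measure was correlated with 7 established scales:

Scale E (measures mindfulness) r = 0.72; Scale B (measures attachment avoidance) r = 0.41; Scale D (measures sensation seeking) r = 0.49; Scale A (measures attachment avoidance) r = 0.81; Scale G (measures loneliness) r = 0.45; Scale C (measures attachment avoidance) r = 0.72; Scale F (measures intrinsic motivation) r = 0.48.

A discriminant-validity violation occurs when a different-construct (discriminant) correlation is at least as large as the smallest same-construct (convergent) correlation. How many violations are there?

Convergent (same construct = attachment avoidance): Scale B, Scale A, Scale C.
Smallest convergent = 0.41. Discriminant values: 0.72, 0.49, 0.45, 0.48; count ≥ 0.41 → 4.

4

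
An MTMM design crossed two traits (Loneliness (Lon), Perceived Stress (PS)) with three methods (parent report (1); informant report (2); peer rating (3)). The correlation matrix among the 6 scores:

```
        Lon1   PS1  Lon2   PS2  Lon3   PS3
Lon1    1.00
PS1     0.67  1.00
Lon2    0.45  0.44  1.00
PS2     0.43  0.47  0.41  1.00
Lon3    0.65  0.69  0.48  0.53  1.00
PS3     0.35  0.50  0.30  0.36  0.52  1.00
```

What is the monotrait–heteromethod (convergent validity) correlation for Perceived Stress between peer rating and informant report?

0.36

Same trait (PS), different methods: r(PS3, PS2) = 0.36.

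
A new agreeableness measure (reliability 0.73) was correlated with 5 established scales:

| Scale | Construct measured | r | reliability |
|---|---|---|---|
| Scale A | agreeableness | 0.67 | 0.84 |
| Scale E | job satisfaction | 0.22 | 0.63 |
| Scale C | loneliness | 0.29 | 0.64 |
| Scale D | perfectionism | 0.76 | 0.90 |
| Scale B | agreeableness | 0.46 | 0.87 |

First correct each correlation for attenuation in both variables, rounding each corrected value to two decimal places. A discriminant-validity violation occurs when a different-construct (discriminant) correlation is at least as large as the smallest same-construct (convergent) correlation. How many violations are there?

Disattenuated r (r / √(r_scale · r_new)):
  Scale A (conv): 0.67 / √(0.84·0.73) = 0.86
  Scale E (disc): 0.22 / √(0.63·0.73) = 0.32
  Scale C (disc): 0.29 / √(0.64·0.73) = 0.42
  Scale D (disc): 0.76 / √(0.90·0.73) = 0.94
  Scale B (conv): 0.46 / √(0.87·0.73) = 0.58
Smallest convergent = 0.58. Discriminant values: 0.32, 0.42, 0.94; count ≥ 0.58 → 1.

1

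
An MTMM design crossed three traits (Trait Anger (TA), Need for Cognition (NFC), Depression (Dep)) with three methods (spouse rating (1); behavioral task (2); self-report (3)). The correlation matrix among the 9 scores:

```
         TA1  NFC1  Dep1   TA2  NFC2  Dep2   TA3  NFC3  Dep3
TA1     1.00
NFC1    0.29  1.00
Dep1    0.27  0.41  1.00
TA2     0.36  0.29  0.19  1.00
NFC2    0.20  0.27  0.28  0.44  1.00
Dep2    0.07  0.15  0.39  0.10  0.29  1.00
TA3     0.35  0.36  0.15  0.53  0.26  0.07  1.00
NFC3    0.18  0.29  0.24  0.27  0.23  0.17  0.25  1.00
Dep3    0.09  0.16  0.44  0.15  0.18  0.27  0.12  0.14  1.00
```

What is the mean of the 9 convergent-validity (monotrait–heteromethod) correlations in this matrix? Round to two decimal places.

0.35

Convergent values: 0.36, 0.35, 0.53, 0.27, 0.29, 0.23, 0.39, 0.44, 0.27; mean = 3.13/9 = 0.35.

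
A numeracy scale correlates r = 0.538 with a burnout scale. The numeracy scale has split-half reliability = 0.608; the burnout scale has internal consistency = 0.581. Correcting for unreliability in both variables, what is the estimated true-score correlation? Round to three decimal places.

r_true = r_obs / √(r_xx · r_yy) = 0.538 / √(0.608 × 0.581) = 0.538 / √0.353248 = 0.538 / 0.5943 ≈ 0.905.

0.905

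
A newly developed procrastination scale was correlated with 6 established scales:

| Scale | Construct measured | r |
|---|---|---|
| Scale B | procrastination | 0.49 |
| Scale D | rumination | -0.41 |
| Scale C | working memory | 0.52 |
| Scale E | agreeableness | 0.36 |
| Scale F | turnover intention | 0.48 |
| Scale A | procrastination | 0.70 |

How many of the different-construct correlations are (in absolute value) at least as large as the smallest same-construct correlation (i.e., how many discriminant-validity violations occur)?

1

Convergent (same construct = procrastination): Scale B, Scale A.
Smallest convergent = 0.49. Discriminant |r|: 0.41, 0.52, 0.36, 0.48; count ≥ 0.49 → 1.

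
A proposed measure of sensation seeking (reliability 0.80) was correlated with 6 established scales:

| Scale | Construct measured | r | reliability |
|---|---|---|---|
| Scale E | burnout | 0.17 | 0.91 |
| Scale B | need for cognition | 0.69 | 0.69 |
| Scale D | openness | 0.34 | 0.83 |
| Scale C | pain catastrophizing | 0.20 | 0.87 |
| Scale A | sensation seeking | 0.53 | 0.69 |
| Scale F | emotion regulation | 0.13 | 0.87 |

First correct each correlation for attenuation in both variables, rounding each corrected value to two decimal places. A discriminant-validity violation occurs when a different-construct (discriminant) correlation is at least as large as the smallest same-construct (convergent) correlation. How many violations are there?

Disattenuated r (r / √(r_scale · r_new)):
  Scale E (disc): 0.17 / √(0.91·0.80) = 0.20
  Scale B (disc): 0.69 / √(0.69·0.80) = 0.93
  Scale D (disc): 0.34 / √(0.83·0.80) = 0.42
  Scale C (disc): 0.20 / √(0.87·0.80) = 0.24
  Scale A (conv): 0.53 / √(0.69·0.80) = 0.71
  Scale F (disc): 0.13 / √(0.87·0.80) = 0.16
Smallest convergent = 0.71. Discriminant values: 0.20, 0.93, 0.42, 0.24, 0.16; count ≥ 0.71 → 1.

1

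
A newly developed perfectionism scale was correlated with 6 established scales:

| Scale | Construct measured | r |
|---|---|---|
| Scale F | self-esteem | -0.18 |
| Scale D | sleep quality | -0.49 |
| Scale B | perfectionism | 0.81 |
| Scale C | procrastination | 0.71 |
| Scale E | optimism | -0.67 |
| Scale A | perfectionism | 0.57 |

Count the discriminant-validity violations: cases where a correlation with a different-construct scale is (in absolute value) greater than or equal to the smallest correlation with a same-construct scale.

2

Convergent (same construct = perfectionism): Scale B, Scale A.
Smallest convergent = 0.57. Discriminant |r|: 0.18, 0.49, 0.71, 0.67; count ≥ 0.57 → 2.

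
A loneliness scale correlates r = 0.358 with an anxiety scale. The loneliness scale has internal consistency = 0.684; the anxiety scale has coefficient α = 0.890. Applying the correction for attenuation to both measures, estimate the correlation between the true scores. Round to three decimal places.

r_true = r_obs / √(r_xx · r_yy) = 0.358 / √(0.684 × 0.890) = 0.358 / √0.608760 = 0.358 / 0.7802 ≈ 0.459.

0.459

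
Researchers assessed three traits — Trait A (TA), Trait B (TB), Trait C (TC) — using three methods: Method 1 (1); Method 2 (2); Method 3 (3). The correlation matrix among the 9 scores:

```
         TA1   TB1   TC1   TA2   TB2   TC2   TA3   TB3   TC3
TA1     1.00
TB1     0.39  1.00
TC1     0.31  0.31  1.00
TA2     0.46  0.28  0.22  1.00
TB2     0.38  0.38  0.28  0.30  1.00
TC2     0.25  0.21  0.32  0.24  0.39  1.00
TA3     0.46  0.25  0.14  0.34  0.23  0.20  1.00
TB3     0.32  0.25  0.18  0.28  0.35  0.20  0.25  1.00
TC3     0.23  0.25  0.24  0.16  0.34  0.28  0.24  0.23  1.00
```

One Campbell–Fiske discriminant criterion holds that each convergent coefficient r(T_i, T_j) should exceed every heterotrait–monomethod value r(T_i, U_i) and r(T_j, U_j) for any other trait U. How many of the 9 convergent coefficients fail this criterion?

Convergent coefficients and their comparison sets:
TA (methods 1·2): 0.46 vs {0.39, 0.30, 0.31, 0.24} → pass.
TA (methods 1·3): 0.46 vs {0.39, 0.25, 0.31, 0.24} → pass.
TA (methods 2·3): 0.34 vs {0.30, 0.25, 0.24, 0.24} → pass.
TB (methods 1·2): 0.38 vs {0.39, 0.30, 0.31, 0.39} → fail.
TB (methods 1·3): 0.25 vs {0.39, 0.25, 0.31, 0.23} → fail.
TB (methods 2·3): 0.35 vs {0.30, 0.25, 0.39, 0.23} → fail.
TC (methods 1·2): 0.32 vs {0.31, 0.24, 0.31, 0.39} → fail.
TC (methods 1·3): 0.24 vs {0.31, 0.24, 0.31, 0.23} → fail.
TC (methods 2·3): 0.28 vs {0.24, 0.24, 0.39, 0.23} → fail.
6 of 9 fail.

6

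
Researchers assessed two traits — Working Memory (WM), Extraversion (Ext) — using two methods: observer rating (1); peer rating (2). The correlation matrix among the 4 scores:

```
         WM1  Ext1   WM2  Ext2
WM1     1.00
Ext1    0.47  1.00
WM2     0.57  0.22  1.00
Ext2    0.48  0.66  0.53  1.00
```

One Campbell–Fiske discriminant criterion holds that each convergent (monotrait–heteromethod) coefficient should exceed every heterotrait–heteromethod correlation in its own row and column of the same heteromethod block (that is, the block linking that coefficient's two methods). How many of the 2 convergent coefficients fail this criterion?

Checking each validity diagonal entry against its comparison values:
WM (methods 1·2): 0.57 vs {0.48, 0.22} → pass.
Ext (methods 1·2): 0.66 vs {0.22, 0.48} → pass.
0 of 2 fail.

0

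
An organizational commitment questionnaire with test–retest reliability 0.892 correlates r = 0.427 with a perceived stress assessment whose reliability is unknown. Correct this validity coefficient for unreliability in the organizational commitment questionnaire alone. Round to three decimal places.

0.452

Single correction: r_c = r_obs / √r_xx = 0.427 / √0.892 = 0.427 / 0.9445 ≈ 0.452.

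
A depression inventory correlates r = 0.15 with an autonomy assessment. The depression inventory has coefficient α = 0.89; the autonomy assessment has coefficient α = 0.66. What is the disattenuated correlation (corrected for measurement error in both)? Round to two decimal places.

0.20

r_true = r_obs / √(r_xx · r_yy) = 0.15 / √(0.89 × 0.66) = 0.15 / √0.5874 = 0.15 / 0.7664 ≈ 0.20.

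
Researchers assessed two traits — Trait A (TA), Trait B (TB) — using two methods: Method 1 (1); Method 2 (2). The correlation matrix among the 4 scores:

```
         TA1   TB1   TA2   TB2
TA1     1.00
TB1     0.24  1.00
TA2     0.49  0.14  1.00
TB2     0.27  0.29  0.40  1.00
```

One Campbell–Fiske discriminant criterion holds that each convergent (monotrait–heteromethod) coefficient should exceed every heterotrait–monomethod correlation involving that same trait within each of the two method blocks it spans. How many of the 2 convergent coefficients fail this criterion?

Checking each validity diagonal entry against its comparison values:
TA (methods 1·2): 0.49 vs {0.24, 0.40} → pass.
TB (methods 1·2): 0.29 vs {0.24, 0.40} → fail.
1 of 2 fail.

1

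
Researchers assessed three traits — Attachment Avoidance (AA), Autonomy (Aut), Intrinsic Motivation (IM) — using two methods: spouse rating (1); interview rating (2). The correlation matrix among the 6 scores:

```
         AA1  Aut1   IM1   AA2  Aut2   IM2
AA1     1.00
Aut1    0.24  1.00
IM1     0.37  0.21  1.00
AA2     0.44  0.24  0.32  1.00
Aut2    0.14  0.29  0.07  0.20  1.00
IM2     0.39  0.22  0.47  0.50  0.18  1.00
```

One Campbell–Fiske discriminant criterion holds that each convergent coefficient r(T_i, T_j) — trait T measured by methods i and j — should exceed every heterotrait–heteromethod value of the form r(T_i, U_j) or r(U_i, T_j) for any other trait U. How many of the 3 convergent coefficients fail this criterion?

Each convergent coefficient versus the relevant comparison correlations:
AA (methods 1·2): 0.44 vs {0.14, 0.24, 0.39, 0.32} → pass.
Aut (methods 1·2): 0.29 vs {0.24, 0.14, 0.22, 0.07} → pass.
IM (methods 1·2): 0.47 vs {0.32, 0.39, 0.07, 0.22} → pass.
0 of 3 fail.

0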